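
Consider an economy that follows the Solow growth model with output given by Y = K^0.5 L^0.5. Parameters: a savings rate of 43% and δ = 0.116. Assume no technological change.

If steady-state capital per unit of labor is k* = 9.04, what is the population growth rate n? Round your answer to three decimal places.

At the steady state, Δk = 0, so s·k^α = (n + δ)·k.
So s / (n + δ) = (k*)^(1−α) = 9.04^0.5 = 3.0067.
Therefore n + δ = s / 3.0067 = 0.43 / 3.0067 = 0.1430, so n = 0.1430 − 0.116 = 0.0270.

n ≈ 0.027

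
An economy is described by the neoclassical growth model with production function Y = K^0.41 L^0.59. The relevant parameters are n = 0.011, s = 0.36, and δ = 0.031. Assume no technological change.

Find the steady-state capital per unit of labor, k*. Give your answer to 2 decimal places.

Steady state requires s·f(k) = (n + δ)·k, i.e. s·k^α = (n + δ)·k.
Dividing both sides by k: k^(1−α) = s / (n + δ).
k^0.59 = 0.36 / (0.011 + 0.031) = 0.36 / 0.042 = 8.5714
k* = 8.5714^(1/0.59) ≈ 38.1455

k* ≈ 38.15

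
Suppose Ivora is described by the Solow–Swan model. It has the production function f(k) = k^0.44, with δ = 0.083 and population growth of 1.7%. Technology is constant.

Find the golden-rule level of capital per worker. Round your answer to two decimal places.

The golden rule sets f'(k) = n + δ, i.e. α·k^(α−1) = n + δ.
So k^(1−α) = α / (n + δ) = 0.44 / 0.100 = 4.4000.
k_gold = 4.4000^(1/0.56) ≈ 14.0936

k_gold ≈ 14.09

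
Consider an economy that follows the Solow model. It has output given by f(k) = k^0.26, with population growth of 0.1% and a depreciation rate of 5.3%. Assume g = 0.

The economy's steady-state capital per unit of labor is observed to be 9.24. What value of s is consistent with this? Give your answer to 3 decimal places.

At the steady state, Δk = 0, so s·k^α = (n + δ)·k.
So s / (n + δ) = (k*)^(1−α) = 9.24^0.74 = 5.1832.
Therefore s = 5.1832 × (n + δ) = 5.1832 × 0.054 = 0.2799.

s ≈ 0.280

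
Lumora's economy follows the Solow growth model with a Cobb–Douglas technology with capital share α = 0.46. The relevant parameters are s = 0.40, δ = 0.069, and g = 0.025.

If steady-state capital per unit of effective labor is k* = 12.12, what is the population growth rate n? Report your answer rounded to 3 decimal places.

At the steady state, Δk = 0, so s·k^α = (n + g + δ)·k.
So s / (n + g + δ) = (k*)^(1−α) = 12.12^0.54 = 3.8467.
Therefore n + g + δ = s / 3.8467 = 0.40 / 3.8467 = 0.1040, so n = 0.1040 − 0.094 = 0.0100.

n ≈ 0.010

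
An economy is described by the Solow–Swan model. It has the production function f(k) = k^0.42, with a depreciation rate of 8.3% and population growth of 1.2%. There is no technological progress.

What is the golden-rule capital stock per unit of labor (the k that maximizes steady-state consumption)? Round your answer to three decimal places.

The golden rule sets f'(k) = n + δ, i.e. α·k^(α−1) = n + δ.
So k^(1−α) = α / (n + δ) = 0.42 / 0.095 = 4.4211.
k_gold = 4.4211^(1/0.58) ≈ 12.9713

k_gold ≈ 12.971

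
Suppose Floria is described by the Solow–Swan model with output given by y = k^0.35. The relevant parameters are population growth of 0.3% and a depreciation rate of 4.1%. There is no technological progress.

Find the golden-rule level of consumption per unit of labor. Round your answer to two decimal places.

At the golden rule, f'(k) = n + δ, so α·k^(α−1) = n + δ and k_gold = (α/(n + δ))^(1/(1−α)).
k_gold = (0.35/0.044)^(1/0.65) = 7.9545^1.5385 ≈ 24.2993
c_gold = f(k_gold) − (n + δ)·k_gold = 3.0546 − 0.044×24.2993 ≈ 1.9854

c_gold ≈ 1.99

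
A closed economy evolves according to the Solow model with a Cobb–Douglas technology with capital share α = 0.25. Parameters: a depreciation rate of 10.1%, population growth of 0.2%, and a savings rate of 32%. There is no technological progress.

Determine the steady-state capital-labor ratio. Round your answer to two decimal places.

k* = 4.53

At the steady state, Δk = 0, so s·k^α = (n + δ)·k.
Rearranging, k^(1−α) = s / (n + δ).
k^0.75 = 0.32 / (0.002 + 0.101) = 0.32 / 0.103 = 3.1068
k* = 3.1068^(1/0.75) ≈ 4.5333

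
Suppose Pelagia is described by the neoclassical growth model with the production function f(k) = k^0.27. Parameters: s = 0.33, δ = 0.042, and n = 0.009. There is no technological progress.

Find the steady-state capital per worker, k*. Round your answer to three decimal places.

k* ≈ 12.909

In steady state, investment equals break-even investment: s·k^α = (n + δ)·k.
Rearranging, k^(1−α) = s / (n + δ).
k^0.73 = 0.33 / (0.009 + 0.042) = 0.33 / 0.051 = 6.4706
k* = 6.4706^(1/0.73) ≈ 12.9087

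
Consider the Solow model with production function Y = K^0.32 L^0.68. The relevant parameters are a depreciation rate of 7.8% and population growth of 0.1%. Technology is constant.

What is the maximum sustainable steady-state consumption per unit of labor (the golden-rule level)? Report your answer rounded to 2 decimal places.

c_gold ≈ 1.31

At the golden rule, f'(k) = n + δ, so α·k^(α−1) = n + δ and k_gold = (α/(n + δ))^(1/(1−α)).
k_gold = (0.32/0.079)^(1/0.68) = 4.0506^1.4706 ≈ 7.8238
c_gold = f(k_gold) − (n + δ)·k_gold = 1.9315 − 0.079×7.8238 ≈ 1.3134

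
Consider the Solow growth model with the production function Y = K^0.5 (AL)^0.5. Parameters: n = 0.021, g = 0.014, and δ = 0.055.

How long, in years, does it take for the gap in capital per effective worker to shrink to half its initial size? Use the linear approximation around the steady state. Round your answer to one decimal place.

about 15.4 years

Near the steady state the convergence rate is λ = (1 − α)(n + g + δ).
λ = (1 − 0.5) × 0.090 = 0.5 × 0.090 = 0.0450
Half-life = ln 2 / λ = 0.6931 / 0.0450 ≈ 15.40 years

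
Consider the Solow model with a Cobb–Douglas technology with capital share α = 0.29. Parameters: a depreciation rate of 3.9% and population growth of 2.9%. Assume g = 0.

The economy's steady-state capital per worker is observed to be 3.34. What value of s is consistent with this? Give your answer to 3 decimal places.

s ≈ 0.160

At the steady state, Δk = 0, so s·k^α = (n + δ)·k.
So s / (n + δ) = (k*)^(1−α) = 3.34^0.71 = 2.3543.
Therefore s = 2.3543 × (n + δ) = 2.3543 × 0.068 = 0.1601.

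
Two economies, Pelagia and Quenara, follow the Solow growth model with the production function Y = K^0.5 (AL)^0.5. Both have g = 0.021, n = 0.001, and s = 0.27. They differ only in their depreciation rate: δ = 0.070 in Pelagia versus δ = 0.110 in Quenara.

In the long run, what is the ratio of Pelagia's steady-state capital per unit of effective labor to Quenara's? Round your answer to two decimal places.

Steady-state k* = [s/(n + g + δ)]^(1/(1−α)), so the ratio is [ (s_P/(n + g + δ)_P) / (s_Q/(n + g + δ)_Q) ]^2.
s_P/(n + g + δ)_P = 0.27/0.092 = 2.9348; s_Q/(n + g + δ)_Q = 0.27/0.132 = 2.0455.
Ratio = (2.9348/2.0455)^2 = 1.4348^2 ≈ 2.0587

k*_P / k*_Q ≈ 2.06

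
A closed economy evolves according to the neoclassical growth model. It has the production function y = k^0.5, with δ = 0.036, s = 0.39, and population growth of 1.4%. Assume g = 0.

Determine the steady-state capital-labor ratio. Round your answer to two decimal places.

k* ≈ 60.84

At the steady state, Δk = 0, so s·k^α = (n + δ)·k.
Dividing both sides by k: k^(1−α) = s / (n + δ).
k^0.5 = 0.39 / (0.014 + 0.036) = 0.39 / 0.050 = 7.8000
k* = 7.8000^(1/0.5) ≈ 60.8400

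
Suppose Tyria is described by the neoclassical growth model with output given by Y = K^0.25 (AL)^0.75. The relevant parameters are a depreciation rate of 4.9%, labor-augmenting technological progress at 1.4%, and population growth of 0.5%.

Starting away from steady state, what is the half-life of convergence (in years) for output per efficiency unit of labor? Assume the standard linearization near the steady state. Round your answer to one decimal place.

about 13.6 years

Near the steady state the convergence rate is λ = (1 − α)(n + g + δ).
λ = (1 − 0.25) × 0.068 = 0.75 × 0.068 = 0.0510
Half-life = ln 2 / λ = 0.6931 / 0.0510 ≈ 13.59 years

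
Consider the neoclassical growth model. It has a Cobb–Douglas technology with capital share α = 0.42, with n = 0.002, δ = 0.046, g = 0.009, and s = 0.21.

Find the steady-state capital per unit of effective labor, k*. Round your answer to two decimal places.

At the steady state, Δk = 0, so s·k^α = (n + g + δ)·k.
Rearranging, k^(1−α) = s / (n + g + δ).
k^0.58 = 0.21 / (0.002 + 0.009 + 0.046) = 0.21 / 0.057 = 3.6842
k* = 3.6842^(1/0.58) ≈ 9.4723

k* = 9.47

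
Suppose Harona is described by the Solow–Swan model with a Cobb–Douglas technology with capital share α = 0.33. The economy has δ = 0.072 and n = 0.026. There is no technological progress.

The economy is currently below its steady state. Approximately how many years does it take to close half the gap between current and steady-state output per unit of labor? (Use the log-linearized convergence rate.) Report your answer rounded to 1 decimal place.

about 10.6 years

Near the steady state the convergence rate is λ = (1 − α)(n + δ).
λ = (1 − 0.33) × 0.098 = 0.67 × 0.098 = 0.06566
Half-life = ln 2 / λ = 0.6931 / 0.06566 ≈ 10.56 years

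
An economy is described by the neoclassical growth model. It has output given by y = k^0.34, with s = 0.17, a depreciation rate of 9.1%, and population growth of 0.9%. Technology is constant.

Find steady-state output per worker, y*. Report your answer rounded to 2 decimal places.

y* ≈ 1.31

At the steady state, Δk = 0, so s·k^α = (n + δ)·k.
Dividing both sides by k: k^(1−α) = s / (n + δ).
k^0.66 = 0.17 / (0.009 + 0.091) = 0.17 / 0.100 = 1.7000
k* = 1.7000^(1/0.66) ≈ 2.2344
y* = (k*)^α = 2.2344^0.34 ≈ 1.3144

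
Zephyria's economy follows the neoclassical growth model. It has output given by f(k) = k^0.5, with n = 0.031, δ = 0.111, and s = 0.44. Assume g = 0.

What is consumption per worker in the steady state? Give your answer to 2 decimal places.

Steady state requires s·f(k) = (n + δ)·k, i.e. s·k^α = (n + δ)·k.
Rearranging, k^(1−α) = s / (n + δ).
k^0.5 = 0.44 / (0.031 + 0.111) = 0.44 / 0.142 = 3.0986
k* = 3.0986^(1/0.5) ≈ 9.6013
y* = (k*)^α = 9.6013^0.5 ≈ 3.0986
c* = (1 − s)·y* = (1 − 0.44) × 3.0986 ≈ 1.7352

c* ≈ 1.74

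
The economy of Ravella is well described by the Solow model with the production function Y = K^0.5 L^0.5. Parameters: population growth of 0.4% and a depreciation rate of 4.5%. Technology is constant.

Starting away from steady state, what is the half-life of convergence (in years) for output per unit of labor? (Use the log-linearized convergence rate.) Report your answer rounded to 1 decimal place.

half-life ≈ 28.3 years

Near the steady state the convergence rate is λ = (1 − α)(n + δ).
λ = (1 − 0.5) × 0.049 = 0.5 × 0.049 = 0.0245
Half-life = ln 2 / λ = 0.6931 / 0.0245 ≈ 28.29 years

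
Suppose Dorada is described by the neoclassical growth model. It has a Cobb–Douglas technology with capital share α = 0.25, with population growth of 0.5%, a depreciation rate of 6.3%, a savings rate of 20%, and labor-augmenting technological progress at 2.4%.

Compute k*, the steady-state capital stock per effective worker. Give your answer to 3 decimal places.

At the steady state, Δk = 0, so s·k^α = (n + g + δ)·k.
Rearranging, k^(1−α) = s / (n + g + δ).
k^0.75 = 0.20 / (0.005 + 0.024 + 0.063) = 0.20 / 0.092 = 2.1739
k* = 2.1739^(1/0.75) ≈ 2.8161

k* = 2.816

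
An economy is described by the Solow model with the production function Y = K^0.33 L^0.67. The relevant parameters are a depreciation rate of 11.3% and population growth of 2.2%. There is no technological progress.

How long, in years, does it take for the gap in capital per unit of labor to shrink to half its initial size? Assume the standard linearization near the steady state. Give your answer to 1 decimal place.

Near the steady state the convergence rate is λ = (1 − α)(n + δ).
λ = (1 − 0.33) × 0.135 = 0.67 × 0.135 = 0.09045
Half-life = ln 2 / λ = 0.6931 / 0.09045 ≈ 7.66 years

half-life ≈ 7.7 years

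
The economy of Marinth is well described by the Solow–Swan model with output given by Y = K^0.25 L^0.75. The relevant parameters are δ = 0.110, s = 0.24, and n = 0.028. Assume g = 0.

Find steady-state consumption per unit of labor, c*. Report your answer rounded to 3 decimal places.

c* = 0.914

At the steady state, Δk = 0, so s·k^α = (n + δ)·k.
Dividing both sides by k: k^(1−α) = s / (n + δ).
k^0.75 = 0.24 / (0.028 + 0.110) = 0.24 / 0.138 = 1.7391
k* = 1.7391^(1/0.75) ≈ 2.0914
y* = (k*)^α = 2.0914^0.25 ≈ 1.2026
c* = (1 − s)·y* = (1 − 0.24) × 1.2026 ≈ 0.9140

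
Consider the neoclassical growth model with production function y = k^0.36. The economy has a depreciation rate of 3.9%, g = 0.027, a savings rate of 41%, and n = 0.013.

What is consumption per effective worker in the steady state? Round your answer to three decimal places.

c* ≈ 1.490

In steady state, investment equals break-even investment: s·k^α = (n + g + δ)·k.
Rearranging, k^(1−α) = s / (n + g + δ).
k^0.64 = 0.41 / (0.013 + 0.027 + 0.039) = 0.41 / 0.079 = 5.1899
k* = 5.1899^(1/0.64) ≈ 13.1050
y* = (k*)^α = 13.1050^0.36 ≈ 2.5251
c* = (1 − s)·y* = (1 − 0.41) × 2.5251 ≈ 1.4898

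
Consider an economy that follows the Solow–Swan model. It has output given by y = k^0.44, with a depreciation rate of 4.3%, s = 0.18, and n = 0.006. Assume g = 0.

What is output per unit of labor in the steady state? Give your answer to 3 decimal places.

Steady state requires s·f(k) = (n + δ)·k, i.e. s·k^α = (n + δ)·k.
Rearranging, k^(1−α) = s / (n + δ).
k^0.56 = 0.18 / (0.006 + 0.043) = 0.18 / 0.049 = 3.6735
k* = 3.6735^(1/0.56) ≈ 10.2111
y* = (k*)^α = 10.2111^0.44 ≈ 2.7797

y* = 2.780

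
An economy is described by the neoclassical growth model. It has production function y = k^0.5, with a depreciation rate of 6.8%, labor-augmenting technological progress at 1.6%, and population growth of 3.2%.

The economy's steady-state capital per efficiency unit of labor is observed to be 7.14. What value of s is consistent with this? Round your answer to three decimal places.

s ≈ 0.310

In steady state, investment equals break-even investment: s·k^α = (n + g + δ)·k.
So s / (n + g + δ) = (k*)^(1−α) = 7.14^0.5 = 2.6721.
Therefore s = 2.6721 × (n + g + δ) = 2.6721 × 0.116 = 0.3100.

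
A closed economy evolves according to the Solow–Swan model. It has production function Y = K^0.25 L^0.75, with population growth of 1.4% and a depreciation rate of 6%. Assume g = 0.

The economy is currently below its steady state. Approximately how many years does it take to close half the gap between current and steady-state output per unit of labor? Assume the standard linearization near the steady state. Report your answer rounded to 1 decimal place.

about 12.5 years

Near the steady state the convergence rate is λ = (1 − α)(n + δ).
λ = (1 − 0.25) × 0.074 = 0.75 × 0.074 = 0.0555
Half-life = ln 2 / λ = 0.6931 / 0.0555 ≈ 12.49 years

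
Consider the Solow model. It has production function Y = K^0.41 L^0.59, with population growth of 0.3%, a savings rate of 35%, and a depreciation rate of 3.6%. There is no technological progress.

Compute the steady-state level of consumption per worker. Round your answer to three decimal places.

Steady state requires s·f(k) = (n + δ)·k, i.e. s·k^α = (n + δ)·k.
Rearranging, k^(1−α) = s / (n + δ).
k^0.59 = 0.35 / (0.003 + 0.036) = 0.35 / 0.039 = 8.9744
k* = 8.9744^(1/0.59) ≈ 41.2348
y* = (k*)^α = 41.2348^0.41 ≈ 4.5947
c* = (1 − s)·y* = (1 − 0.35) × 4.5947 ≈ 2.9866

c* = 2.987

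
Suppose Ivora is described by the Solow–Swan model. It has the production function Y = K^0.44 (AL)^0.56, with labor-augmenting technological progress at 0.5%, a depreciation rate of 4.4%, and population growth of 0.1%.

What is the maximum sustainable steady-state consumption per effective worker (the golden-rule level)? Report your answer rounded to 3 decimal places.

At the golden rule, f'(k) = n + g + δ, so α·k^(α−1) = n + g + δ and k_gold = (α/(n + g + δ))^(1/(1−α)).
k_gold = (0.44/0.050)^(1/0.56) = 8.8000^1.7857 ≈ 48.5918
c_gold = f(k_gold) − (n + g + δ)·k_gold = 5.5219 − 0.050×48.5918 ≈ 3.0923

c_gold ≈ 3.092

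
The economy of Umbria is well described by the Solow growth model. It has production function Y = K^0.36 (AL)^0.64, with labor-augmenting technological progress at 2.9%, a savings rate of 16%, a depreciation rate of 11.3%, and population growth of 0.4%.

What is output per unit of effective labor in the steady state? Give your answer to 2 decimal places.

At the steady state, Δk = 0, so s·k^α = (n + g + δ)·k.
Dividing both sides by k: k^(1−α) = s / (n + g + δ).
k^0.64 = 0.16 / (0.004 + 0.029 + 0.113) = 0.16 / 0.146 = 1.0959
k* = 1.0959^(1/0.64) ≈ 1.1538
y* = (k*)^α = 1.1538^0.36 ≈ 1.0529

y* ≈ 1.05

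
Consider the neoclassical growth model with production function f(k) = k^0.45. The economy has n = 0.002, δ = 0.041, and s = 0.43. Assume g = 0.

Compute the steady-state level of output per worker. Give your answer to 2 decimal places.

y* ≈ 6.58

In steady state, investment equals break-even investment: s·k^α = (n + δ)·k.
Rearranging, k^(1−α) = s / (n + δ).
k^0.55 = 0.43 / (0.002 + 0.041) = 0.43 / 0.043 = 10.0000
k* = 10.0000^(1/0.55) ≈ 65.7933
y* = (k*)^α = 65.7933^0.45 ≈ 6.5793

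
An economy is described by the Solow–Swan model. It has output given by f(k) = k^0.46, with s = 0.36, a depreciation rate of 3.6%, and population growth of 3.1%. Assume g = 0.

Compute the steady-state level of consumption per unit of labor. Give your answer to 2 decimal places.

c* = 2.68

In steady state, investment equals break-even investment: s·k^α = (n + δ)·k.
Dividing both sides by k: k^(1−α) = s / (n + δ).
k^0.54 = 0.36 / (0.031 + 0.036) = 0.36 / 0.067 = 5.3731
k* = 5.3731^(1/0.54) ≈ 22.5044
y* = (k*)^α = 22.5044^0.46 ≈ 4.1884
c* = (1 − s)·y* = (1 − 0.36) × 4.1884 ≈ 2.6806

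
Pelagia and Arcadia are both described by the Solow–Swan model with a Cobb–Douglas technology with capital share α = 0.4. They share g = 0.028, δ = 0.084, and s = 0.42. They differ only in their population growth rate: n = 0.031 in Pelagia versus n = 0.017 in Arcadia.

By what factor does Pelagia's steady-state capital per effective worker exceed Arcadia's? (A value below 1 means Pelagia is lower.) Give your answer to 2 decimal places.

Steady-state k* = [s/(n + g + δ)]^(1/(1−α)), so the ratio is [ (s_P/(n + g + δ)_P) / (s_A/(n + g + δ)_A) ]^1.6667.
s_P/(n + g + δ)_P = 0.42/0.143 = 2.9371; s_A/(n + g + δ)_A = 0.42/0.129 = 3.2558.
Ratio = (2.9371/3.2558)^1.6667 = 0.9021^1.6667 ≈ 0.8422

k*_P / k*_A ≈ 0.84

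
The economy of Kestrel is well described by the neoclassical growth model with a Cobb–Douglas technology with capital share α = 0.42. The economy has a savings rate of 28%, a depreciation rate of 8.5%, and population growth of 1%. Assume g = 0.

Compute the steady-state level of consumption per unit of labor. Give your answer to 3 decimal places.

c* ≈ 1.575

Steady state requires s·f(k) = (n + δ)·k, i.e. s·k^α = (n + δ)·k.
Rearranging, k^(1−α) = s / (n + δ).
k^0.58 = 0.28 / (0.010 + 0.085) = 0.28 / 0.095 = 2.9474
k* = 2.9474^(1/0.58) ≈ 6.4473
y* = (k*)^α = 6.4473^0.42 ≈ 2.1875
c* = (1 − s)·y* = (1 − 0.28) × 2.1875 ≈ 1.5750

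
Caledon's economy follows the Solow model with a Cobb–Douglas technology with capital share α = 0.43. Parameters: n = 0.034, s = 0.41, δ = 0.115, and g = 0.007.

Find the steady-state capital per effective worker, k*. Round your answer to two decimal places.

At the steady state, Δk = 0, so s·k^α = (n + g + δ)·k.
Dividing both sides by k: k^(1−α) = s / (n + g + δ).
k^0.57 = 0.41 / (0.034 + 0.007 + 0.115) = 0.41 / 0.156 = 2.6282
k* = 2.6282^(1/0.57) ≈ 5.4481

k* ≈ 5.45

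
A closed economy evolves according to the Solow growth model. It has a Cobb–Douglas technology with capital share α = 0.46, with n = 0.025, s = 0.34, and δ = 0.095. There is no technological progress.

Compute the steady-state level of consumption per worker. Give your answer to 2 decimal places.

c* ≈ 1.60

Steady state requires s·f(k) = (n + δ)·k, i.e. s·k^α = (n + δ)·k.
Dividing both sides by k: k^(1−α) = s / (n + δ).
k^0.54 = 0.34 / (0.025 + 0.095) = 0.34 / 0.120 = 2.8333
k* = 2.8333^(1/0.54) ≈ 6.8798
y* = (k*)^α = 6.8798^0.46 ≈ 2.4282
c* = (1 − s)·y* = (1 − 0.34) × 2.4282 ≈ 1.6026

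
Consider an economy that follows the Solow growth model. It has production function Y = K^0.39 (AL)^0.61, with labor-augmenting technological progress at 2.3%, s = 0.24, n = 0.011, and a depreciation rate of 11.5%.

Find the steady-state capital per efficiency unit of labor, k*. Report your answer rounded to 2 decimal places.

k* = 2.18

In steady state, investment equals break-even investment: s·k^α = (n + g + δ)·k.
Dividing both sides by k: k^(1−α) = s / (n + g + δ).
k^0.61 = 0.24 / (0.011 + 0.023 + 0.115) = 0.24 / 0.149 = 1.6107
k* = 1.6107^(1/0.61) ≈ 2.1846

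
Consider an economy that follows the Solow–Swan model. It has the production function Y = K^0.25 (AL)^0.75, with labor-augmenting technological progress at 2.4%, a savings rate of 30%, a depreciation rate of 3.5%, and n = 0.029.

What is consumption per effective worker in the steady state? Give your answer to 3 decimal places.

At the steady state, Δk = 0, so s·k^α = (n + g + δ)·k.
Rearranging, k^(1−α) = s / (n + g + δ).
k^0.75 = 0.30 / (0.029 + 0.024 + 0.035) = 0.30 / 0.088 = 3.4091
k* = 3.4091^(1/0.75) ≈ 5.1308
y* = (k*)^α = 5.1308^0.25 ≈ 1.5050
c* = (1 − s)·y* = (1 − 0.30) × 1.5050 ≈ 1.0535

c* ≈ 1.054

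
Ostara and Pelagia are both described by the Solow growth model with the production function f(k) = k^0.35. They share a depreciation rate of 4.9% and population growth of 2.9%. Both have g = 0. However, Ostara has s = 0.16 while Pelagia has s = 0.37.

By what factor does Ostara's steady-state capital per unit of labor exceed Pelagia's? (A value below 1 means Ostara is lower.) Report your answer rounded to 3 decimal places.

Steady-state k* = [s/(n + δ)]^(1/(1−α)), so the ratio is [ (s_O/(n + δ)_O) / (s_P/(n + δ)_P) ]^1.5385.
s_O/(n + δ)_O = 0.16/0.078 = 2.0513; s_P/(n + δ)_P = 0.37/0.078 = 4.7436.
Ratio = (2.0513/4.7436)^1.5385 = 0.4324^1.5385 ≈ 0.2753

k*_O / k*_P ≈ 0.275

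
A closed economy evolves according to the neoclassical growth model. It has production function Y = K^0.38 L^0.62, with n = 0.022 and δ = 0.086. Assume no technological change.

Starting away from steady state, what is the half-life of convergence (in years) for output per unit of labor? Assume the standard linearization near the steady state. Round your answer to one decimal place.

half-life ≈ 10.4 years

Near the steady state the convergence rate is λ = (1 − α)(n + δ).
λ = (1 − 0.38) × 0.108 = 0.62 × 0.108 = 0.06696
Half-life = ln 2 / λ = 0.6931 / 0.06696 ≈ 10.35 years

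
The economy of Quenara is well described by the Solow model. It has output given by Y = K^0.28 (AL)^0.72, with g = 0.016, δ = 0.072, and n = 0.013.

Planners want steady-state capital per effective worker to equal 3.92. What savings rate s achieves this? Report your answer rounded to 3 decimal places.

Steady state requires s·f(k) = (n + g + δ)·k, i.e. s·k^α = (n + g + δ)·k.
So s / (n + g + δ) = (k*)^(1−α) = 3.92^0.72 = 2.6740.
Therefore s = 2.6740 × (n + g + δ) = 2.6740 × 0.101 = 0.2701.

s ≈ 0.270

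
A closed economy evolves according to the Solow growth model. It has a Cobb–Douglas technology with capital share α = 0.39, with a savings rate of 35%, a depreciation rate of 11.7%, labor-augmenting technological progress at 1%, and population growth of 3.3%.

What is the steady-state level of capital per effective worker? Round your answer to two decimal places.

k* ≈ 3.61

At the steady state, Δk = 0, so s·k^α = (n + g + δ)·k.
Rearranging, k^(1−α) = s / (n + g + δ).
k^0.61 = 0.35 / (0.033 + 0.010 + 0.117) = 0.35 / 0.160 = 2.1875
k* = 2.1875^(1/0.61) ≈ 3.6082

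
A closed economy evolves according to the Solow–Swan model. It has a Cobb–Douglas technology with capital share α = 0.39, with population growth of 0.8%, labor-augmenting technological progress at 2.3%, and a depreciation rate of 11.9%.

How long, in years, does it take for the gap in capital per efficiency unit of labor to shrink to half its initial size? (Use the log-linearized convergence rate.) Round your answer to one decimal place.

Near the steady state the convergence rate is λ = (1 − α)(n + g + δ).
λ = (1 − 0.39) × 0.150 = 0.61 × 0.150 = 0.0915
Half-life = ln 2 / λ = 0.6931 / 0.0915 ≈ 7.57 years

about 7.6 years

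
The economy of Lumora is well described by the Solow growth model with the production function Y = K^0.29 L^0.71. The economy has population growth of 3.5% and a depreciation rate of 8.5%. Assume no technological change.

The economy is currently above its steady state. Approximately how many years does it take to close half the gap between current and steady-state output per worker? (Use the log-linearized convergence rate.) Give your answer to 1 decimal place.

Near the steady state the convergence rate is λ = (1 − α)(n + δ).
λ = (1 − 0.29) × 0.120 = 0.71 × 0.120 = 0.0852
Half-life = ln 2 / λ = 0.6931 / 0.0852 ≈ 8.13 years

t_½ ≈ 8.1 years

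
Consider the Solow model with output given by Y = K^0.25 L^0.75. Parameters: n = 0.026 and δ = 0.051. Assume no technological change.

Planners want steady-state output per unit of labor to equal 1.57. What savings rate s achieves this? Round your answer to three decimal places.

s ≈ 0.298

Steady state requires s·f(k) = (n + δ)·k, i.e. s·k^α = (n + δ)·k.
Since y* = [s/(n + δ)]^(α/(1−α)), we have s/(n + δ) = (y*)^((1−α)/α) = 1.57^3 = 3.8699.
Therefore s = 3.8699 × (n + δ) = 3.8699 × 0.077 = 0.2980.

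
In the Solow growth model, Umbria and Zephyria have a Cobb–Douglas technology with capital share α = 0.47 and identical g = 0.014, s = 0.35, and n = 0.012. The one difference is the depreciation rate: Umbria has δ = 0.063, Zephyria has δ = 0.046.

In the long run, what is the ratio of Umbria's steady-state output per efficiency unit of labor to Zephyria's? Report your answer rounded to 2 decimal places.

Steady-state y* = [s/(n + g + δ)]^(α/(1−α)), so the ratio is [ (s_U/(n + g + δ)_U) / (s_Z/(n + g + δ)_Z) ]^0.8868.
s_U/(n + g + δ)_U = 0.35/0.089 = 3.9326; s_Z/(n + g + δ)_Z = 0.35/0.072 = 4.8611.
Ratio = (3.9326/4.8611)^0.8868 = 0.8090^0.8868 ≈ 0.8286

y*_U / y*_Z ≈ 0.83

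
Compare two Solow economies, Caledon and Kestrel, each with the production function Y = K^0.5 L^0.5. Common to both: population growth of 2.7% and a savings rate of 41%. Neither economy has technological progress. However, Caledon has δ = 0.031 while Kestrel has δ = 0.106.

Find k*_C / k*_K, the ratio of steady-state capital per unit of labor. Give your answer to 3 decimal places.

k*_C / k*_K ≈ 5.258

Steady-state k* = [s/(n + δ)]^(1/(1−α)), so the ratio is [ (s_C/(n + δ)_C) / (s_K/(n + δ)_K) ]^2.
s_C/(n + δ)_C = 0.41/0.058 = 7.0690; s_K/(n + δ)_K = 0.41/0.133 = 3.0827.
Ratio = (7.0690/3.0827)^2 = 2.2931^2 ≈ 5.2583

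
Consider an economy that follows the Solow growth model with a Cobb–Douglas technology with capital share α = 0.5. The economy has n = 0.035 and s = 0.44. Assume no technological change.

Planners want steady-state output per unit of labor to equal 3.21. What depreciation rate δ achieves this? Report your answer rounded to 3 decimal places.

δ ≈ 0.102

At the steady state, Δk = 0, so s·k^α = (n + δ)·k.
Since y* = [s/(n + δ)]^(α/(1−α)), we have s/(n + δ) = (y*)^((1−α)/α) = 3.21^1 = 3.2100.
Therefore n + δ = s / 3.2100 = 0.44 / 3.2100 = 0.1371, so δ = 0.1371 − 0.035 = 0.1021.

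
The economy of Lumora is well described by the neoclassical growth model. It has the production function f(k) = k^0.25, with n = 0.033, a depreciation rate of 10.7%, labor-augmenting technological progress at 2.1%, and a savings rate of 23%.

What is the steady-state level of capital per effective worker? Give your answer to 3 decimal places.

k* = 1.609

Steady state requires s·f(k) = (n + g + δ)·k, i.e. s·k^α = (n + g + δ)·k.
Rearranging, k^(1−α) = s / (n + g + δ).
k^0.75 = 0.23 / (0.033 + 0.021 + 0.107) = 0.23 / 0.161 = 1.4286
k* = 1.4286^(1/0.75) ≈ 1.6090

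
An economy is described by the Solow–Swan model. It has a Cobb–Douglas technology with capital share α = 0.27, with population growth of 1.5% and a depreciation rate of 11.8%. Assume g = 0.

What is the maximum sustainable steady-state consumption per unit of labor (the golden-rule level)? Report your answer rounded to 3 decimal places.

At the golden rule, f'(k) = n + δ, so α·k^(α−1) = n + δ and k_gold = (α/(n + δ))^(1/(1−α)).
k_gold = (0.27/0.133)^(1/0.73) = 2.0301^1.3699 ≈ 2.6380
c_gold = f(k_gold) − (n + δ)·k_gold = 1.2994 − 0.133×2.6380 ≈ 0.9485

c_gold ≈ 0.949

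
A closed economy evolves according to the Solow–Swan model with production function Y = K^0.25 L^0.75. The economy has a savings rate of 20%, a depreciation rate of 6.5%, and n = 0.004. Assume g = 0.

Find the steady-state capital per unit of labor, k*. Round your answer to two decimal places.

At the steady state, Δk = 0, so s·k^α = (n + δ)·k.
Rearranging, k^(1−α) = s / (n + δ).
k^0.75 = 0.20 / (0.004 + 0.065) = 0.20 / 0.069 = 2.8986
k* = 2.8986^(1/0.75) ≈ 4.1329

k* = 4.13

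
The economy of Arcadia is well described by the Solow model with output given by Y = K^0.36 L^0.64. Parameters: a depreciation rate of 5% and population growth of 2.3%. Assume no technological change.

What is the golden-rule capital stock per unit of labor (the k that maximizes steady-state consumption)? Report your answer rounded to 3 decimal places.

The golden rule sets f'(k) = n + δ, i.e. α·k^(α−1) = n + δ.
So k^(1−α) = α / (n + δ) = 0.36 / 0.073 = 4.9315.
k_gold = 4.9315^(1/0.64) ≈ 12.0998

k_gold ≈ 12.100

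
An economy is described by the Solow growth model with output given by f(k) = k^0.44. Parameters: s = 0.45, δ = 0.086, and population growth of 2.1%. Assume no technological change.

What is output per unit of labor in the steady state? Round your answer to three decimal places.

y* = 3.091

Steady state requires s·f(k) = (n + δ)·k, i.e. s·k^α = (n + δ)·k.
Rearranging, k^(1−α) = s / (n + δ).
k^0.56 = 0.45 / (0.021 + 0.086) = 0.45 / 0.107 = 4.2056
k* = 4.2056^(1/0.56) ≈ 13.0011
y* = (k*)^α = 13.0011^0.44 ≈ 3.0914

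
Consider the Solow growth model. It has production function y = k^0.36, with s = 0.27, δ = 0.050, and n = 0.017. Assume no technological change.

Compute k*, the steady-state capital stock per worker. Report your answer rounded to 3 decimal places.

At the steady state, Δk = 0, so s·k^α = (n + δ)·k.
Rearranging, k^(1−α) = s / (n + δ).
k^0.64 = 0.27 / (0.017 + 0.050) = 0.27 / 0.067 = 4.0299
k* = 4.0299^(1/0.64) ≈ 8.8262

k* ≈ 8.826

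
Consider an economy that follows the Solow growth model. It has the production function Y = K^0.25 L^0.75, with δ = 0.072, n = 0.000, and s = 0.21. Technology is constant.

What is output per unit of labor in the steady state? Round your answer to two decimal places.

y* ≈ 1.43

Steady state requires s·f(k) = (n + δ)·k, i.e. s·k^α = (n + δ)·k.
Rearranging, k^(1−α) = s / (n + δ).
k^0.75 = 0.21 / (0.000 + 0.072) = 0.21 / 0.072 = 2.9167
k* = 2.9167^(1/0.75) ≈ 4.1673
y* = (k*)^α = 4.1673^0.25 ≈ 1.4288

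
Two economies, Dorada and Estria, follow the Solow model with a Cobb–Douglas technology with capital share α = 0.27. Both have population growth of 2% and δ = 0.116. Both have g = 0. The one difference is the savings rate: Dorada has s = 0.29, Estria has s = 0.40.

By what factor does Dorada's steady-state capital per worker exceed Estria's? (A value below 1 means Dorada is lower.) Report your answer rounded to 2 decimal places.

Steady-state k* = [s/(n + δ)]^(1/(1−α)), so the ratio is [ (s_D/(n + δ)_D) / (s_E/(n + δ)_E) ]^1.3699.
s_D/(n + δ)_D = 0.29/0.136 = 2.1324; s_E/(n + δ)_E = 0.40/0.136 = 2.9412.
Ratio = (2.1324/2.9412)^1.3699 = 0.7250^1.3699 ≈ 0.6437

ratio ≈ 0.64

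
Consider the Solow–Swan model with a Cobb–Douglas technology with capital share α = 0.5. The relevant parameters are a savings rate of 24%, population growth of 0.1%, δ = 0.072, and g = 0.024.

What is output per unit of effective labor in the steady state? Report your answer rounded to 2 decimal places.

In steady state, investment equals break-even investment: s·k^α = (n + g + δ)·k.
Rearranging, k^(1−α) = s / (n + g + δ).
k^0.5 = 0.24 / (0.001 + 0.024 + 0.072) = 0.24 / 0.097 = 2.4742
k* = 2.4742^(1/0.5) ≈ 6.1217
y* = (k*)^α = 6.1217^0.5 ≈ 2.4742

y* ≈ 2.47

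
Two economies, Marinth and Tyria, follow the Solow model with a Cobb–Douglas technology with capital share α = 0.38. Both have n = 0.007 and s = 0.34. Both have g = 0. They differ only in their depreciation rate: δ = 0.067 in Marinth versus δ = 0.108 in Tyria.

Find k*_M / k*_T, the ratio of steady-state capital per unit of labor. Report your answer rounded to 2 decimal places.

Steady-state k* = [s/(n + δ)]^(1/(1−α)), so the ratio is [ (s_M/(n + δ)_M) / (s_T/(n + δ)_T) ]^1.6129.
s_M/(n + δ)_M = 0.34/0.074 = 4.5946; s_T/(n + δ)_T = 0.34/0.115 = 2.9565.
Ratio = (4.5946/2.9565)^1.6129 = 1.5541^1.6129 ≈ 2.0363

ratio ≈ 2.04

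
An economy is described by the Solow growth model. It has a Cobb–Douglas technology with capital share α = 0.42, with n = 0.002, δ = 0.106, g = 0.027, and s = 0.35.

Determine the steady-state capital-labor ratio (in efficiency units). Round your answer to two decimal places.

At the steady state, Δk = 0, so s·k^α = (n + g + δ)·k.
Rearranging, k^(1−α) = s / (n + g + δ).
k^0.58 = 0.35 / (0.002 + 0.027 + 0.106) = 0.35 / 0.135 = 2.5926
k* = 2.5926^(1/0.58) ≈ 5.1682

k* = 5.17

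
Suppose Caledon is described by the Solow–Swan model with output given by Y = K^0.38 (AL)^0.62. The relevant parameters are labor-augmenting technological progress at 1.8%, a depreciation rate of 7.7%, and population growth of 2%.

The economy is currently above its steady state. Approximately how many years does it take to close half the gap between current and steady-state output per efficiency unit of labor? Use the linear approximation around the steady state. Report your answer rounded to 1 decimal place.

Near the steady state the convergence rate is λ = (1 − α)(n + g + δ).
λ = (1 − 0.38) × 0.115 = 0.62 × 0.115 = 0.0713
Half-life = ln 2 / λ = 0.6931 / 0.0713 ≈ 9.72 years

about 9.7 years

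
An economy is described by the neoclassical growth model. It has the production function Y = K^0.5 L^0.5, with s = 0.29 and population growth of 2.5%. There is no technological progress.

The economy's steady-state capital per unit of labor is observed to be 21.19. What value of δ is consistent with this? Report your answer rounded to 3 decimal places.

δ ≈ 0.038

At the steady state, Δk = 0, so s·k^α = (n + δ)·k.
So s / (n + δ) = (k*)^(1−α) = 21.19^0.5 = 4.6033.
Therefore n + δ = s / 4.6033 = 0.29 / 4.6033 = 0.0630, so δ = 0.0630 − 0.025 = 0.0380.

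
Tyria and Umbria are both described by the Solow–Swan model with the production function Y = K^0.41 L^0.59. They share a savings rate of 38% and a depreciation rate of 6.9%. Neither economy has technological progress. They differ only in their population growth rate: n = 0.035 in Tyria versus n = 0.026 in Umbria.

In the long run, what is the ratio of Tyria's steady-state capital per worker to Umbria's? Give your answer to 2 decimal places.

Steady-state k* = [s/(n + δ)]^(1/(1−α)), so the ratio is [ (s_T/(n + δ)_T) / (s_U/(n + δ)_U) ]^1.6949.
s_T/(n + δ)_T = 0.38/0.104 = 3.6538; s_U/(n + δ)_U = 0.38/0.095 = 4.0000.
Ratio = (3.6538/4.0000)^1.6949 = 0.9135^1.6949 ≈ 0.8578

k*_T / k*_U ≈ 0.86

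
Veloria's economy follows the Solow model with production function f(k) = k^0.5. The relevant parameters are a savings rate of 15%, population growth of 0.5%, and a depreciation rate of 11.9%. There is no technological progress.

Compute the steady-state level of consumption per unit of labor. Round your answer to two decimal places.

In steady state, investment equals break-even investment: s·k^α = (n + δ)·k.
Rearranging, k^(1−α) = s / (n + δ).
k^0.5 = 0.15 / (0.005 + 0.119) = 0.15 / 0.124 = 1.2097
k* = 1.2097^(1/0.5) ≈ 1.4634
y* = (k*)^α = 1.4634^0.5 ≈ 1.2097
c* = (1 − s)·y* = (1 − 0.15) × 1.2097 ≈ 1.0282

c* = 1.03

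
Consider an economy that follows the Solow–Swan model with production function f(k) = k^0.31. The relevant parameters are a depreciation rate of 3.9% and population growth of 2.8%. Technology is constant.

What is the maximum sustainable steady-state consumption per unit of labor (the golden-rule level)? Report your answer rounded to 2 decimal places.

c_gold ≈ 1.37

At the golden rule, f'(k) = n + δ, so α·k^(α−1) = n + δ and k_gold = (α/(n + δ))^(1/(1−α)).
k_gold = (0.31/0.067)^(1/0.69) = 4.6269^1.4493 ≈ 9.2088
c_gold = f(k_gold) − (n + δ)·k_gold = 1.9902 − 0.067×9.2088 ≈ 1.3732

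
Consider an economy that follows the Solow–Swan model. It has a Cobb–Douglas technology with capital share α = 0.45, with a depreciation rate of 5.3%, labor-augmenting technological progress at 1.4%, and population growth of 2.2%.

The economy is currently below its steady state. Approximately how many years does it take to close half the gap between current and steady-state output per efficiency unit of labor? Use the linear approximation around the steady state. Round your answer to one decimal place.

t_½ ≈ 14.2 years

Near the steady state the convergence rate is λ = (1 − α)(n + g + δ).
λ = (1 − 0.45) × 0.089 = 0.55 × 0.089 = 0.04895
Half-life = ln 2 / λ = 0.6931 / 0.04895 ≈ 14.16 years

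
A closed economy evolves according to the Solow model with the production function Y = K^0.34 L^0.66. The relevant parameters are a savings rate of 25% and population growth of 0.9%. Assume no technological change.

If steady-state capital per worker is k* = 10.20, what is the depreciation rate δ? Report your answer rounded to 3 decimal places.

δ ≈ 0.045

In steady state, investment equals break-even investment: s·k^α = (n + δ)·k.
So s / (n + δ) = (k*)^(1−α) = 10.20^0.66 = 4.6310.
Therefore n + δ = s / 4.6310 = 0.25 / 4.6310 = 0.0540, so δ = 0.0540 − 0.009 = 0.0450.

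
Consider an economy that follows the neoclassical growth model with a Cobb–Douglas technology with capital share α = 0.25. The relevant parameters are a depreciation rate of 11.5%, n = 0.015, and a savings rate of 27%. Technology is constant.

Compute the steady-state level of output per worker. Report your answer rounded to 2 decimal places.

At the steady state, Δk = 0, so s·k^α = (n + δ)·k.
Dividing both sides by k: k^(1−α) = s / (n + δ).
k^0.75 = 0.27 / (0.015 + 0.115) = 0.27 / 0.130 = 2.0769
k* = 2.0769^(1/0.75) ≈ 2.6498
y* = (k*)^α = 2.6498^0.25 ≈ 1.2759

y* ≈ 1.28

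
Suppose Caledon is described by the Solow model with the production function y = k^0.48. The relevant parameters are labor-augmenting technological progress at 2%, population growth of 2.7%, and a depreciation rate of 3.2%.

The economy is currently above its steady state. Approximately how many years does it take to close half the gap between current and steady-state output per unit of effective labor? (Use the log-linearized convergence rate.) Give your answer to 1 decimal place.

t_½ ≈ 16.9 years

Near the steady state the convergence rate is λ = (1 − α)(n + g + δ).
λ = (1 − 0.48) × 0.079 = 0.52 × 0.079 = 0.04108
Half-life = ln 2 / λ = 0.6931 / 0.04108 ≈ 16.87 years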